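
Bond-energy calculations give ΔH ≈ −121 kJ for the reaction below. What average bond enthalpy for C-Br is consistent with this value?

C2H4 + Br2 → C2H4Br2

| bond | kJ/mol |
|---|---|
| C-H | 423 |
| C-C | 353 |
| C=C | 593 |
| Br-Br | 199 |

Let D be the C-Br bond energy.
Σ(broken) = 1×199 + 4×423 + 1×593 = 2484
Σ(formed) = 2×D + 1×353 + 4×423 = 2045 + 2D
ΔH = Σ(broken) − Σ(formed) = (2484) − (2045 + 2D) = +439 − 2D
Setting this equal to −121 kJ gives 2D = 560, so D = 280 kJ/mol.

D(C-Br) ≈ 280 kJ/mol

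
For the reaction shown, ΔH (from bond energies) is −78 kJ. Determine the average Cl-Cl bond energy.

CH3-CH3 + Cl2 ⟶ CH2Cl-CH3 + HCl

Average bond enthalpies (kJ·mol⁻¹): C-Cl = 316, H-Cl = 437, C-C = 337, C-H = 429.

D(Cl-Cl) ≈ 246 kJ/mol

Let D be the Cl-Cl bond energy.
Σ(broken) = 1×337 + 6×429 + 1×D = 2911 + D
Σ(formed) = 1×337 + 1×316 + 5×429 + 1×437 = 3235
ΔH = Σ(broken) − Σ(formed) = (2911 + D) − (3235) = −324 + D
Setting this equal to −78 kJ gives D = 246 kJ/mol.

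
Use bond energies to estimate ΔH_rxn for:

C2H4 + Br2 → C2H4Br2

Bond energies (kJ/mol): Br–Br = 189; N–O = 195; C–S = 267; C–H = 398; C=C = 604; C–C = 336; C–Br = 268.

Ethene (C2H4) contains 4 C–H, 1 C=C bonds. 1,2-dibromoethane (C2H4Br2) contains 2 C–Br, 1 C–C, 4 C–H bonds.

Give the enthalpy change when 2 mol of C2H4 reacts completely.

Bonds broken (reactants):
  Br–Br: 1 × 189 = 189
  C–H: 4 × 398 = 1592
  C=C: 1 × 604 = 604
  Σ(broken) = 2385 kJ
Bonds formed (products):
  C–Br: 2 × 268 = 536
  C–C: 1 × 336 = 336
  C–H: 4 × 398 = 1592
  Σ(formed) = 2464 kJ
ΔH = Σ(broken) − Σ(formed) = 2385 − 2464 = −79 kJ
For 2× the reaction as written: 2 × (−79) = −158 kJ

ΔH = −158 kJ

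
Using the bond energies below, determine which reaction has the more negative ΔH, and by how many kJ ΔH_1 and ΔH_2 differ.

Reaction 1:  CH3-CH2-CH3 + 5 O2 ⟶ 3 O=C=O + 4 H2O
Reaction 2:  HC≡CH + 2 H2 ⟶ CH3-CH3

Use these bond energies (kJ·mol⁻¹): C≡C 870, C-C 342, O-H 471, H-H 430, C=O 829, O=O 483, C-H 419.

Reaction 1:
  Bonds broken (reactants):
    C-C: 2 × 342 = 684
    C-H: 8 × 419 = 3352
    O=O: 5 × 483 = 2415
    Σ(broken) = 6451 kJ
  Bonds formed (products):
    C=O: 6 × 829 = 4974
    O-H: 8 × 471 = 3768
    Σ(formed) = 8742 kJ
  ΔH_1 = 6451 − 8742 = −2291 kJ
Reaction 2:
  Bonds broken (reactants):
    C≡C: 1 × 870 = 870
    C-H: 2 × 419 = 838
    H-H: 2 × 430 = 860
    Σ(broken) = 2568 kJ
  Bonds formed (products):
    C-C: 1 × 342 = 342
    C-H: 6 × 419 = 2514
    Σ(formed) = 2856 kJ
  ΔH_2 = 2568 − 2856 = −288 kJ
ΔH_1 − ΔH_2 = −2003 kJ, so reaction 1 has the more negative ΔH; |ΔH_1 − ΔH_2| = 2003 kJ.

Reaction 1, by 2003 kJ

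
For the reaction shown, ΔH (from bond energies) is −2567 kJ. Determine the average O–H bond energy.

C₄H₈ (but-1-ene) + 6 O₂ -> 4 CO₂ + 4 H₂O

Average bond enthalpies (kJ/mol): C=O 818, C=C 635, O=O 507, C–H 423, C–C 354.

D(O–H) ≈ 474 kJ/mol

Let D be the O–H bond energy.
Σ(broken) = 2×354 + 8×423 + 1×635 + 6×507 = 7769
Σ(formed) = 8×818 + 8×D = 6544 + 8D
ΔH = Σ(broken) − Σ(formed) = (7769) − (6544 + 8D) = +1225 − 8D
Setting this equal to −2567 kJ gives 8D = 3792, so D = 474 kJ/mol.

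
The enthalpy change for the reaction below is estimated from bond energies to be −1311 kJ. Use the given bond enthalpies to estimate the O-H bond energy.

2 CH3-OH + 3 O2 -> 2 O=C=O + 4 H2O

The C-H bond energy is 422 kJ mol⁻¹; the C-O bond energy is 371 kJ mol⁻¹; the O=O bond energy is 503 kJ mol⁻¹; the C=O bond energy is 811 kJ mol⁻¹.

Let D be the O-H bond energy.
Σ(broken) = 6×422 + 2×371 + 2×D + 3×503 = 4783 + 2D
Σ(formed) = 4×811 + 8×D = 3244 + 8D
ΔH = Σ(broken) − Σ(formed) = (4783 + 2D) − (3244 + 8D) = +1539 − 6D
Setting this equal to −1311 kJ gives 6D = 2850, so D = 475 kJ/mol.

D(O-H) ≈ 475 kJ/mol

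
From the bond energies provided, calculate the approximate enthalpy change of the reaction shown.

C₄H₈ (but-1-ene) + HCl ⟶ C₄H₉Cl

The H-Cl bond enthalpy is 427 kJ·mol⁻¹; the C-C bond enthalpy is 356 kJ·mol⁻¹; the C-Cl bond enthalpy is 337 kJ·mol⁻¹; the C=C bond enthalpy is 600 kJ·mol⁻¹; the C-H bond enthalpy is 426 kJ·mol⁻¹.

Bonds broken (reactants):
  C-C: 2 × 356 = 712
  C-H: 8 × 426 = 3408
  C=C: 1 × 600 = 600
  H-Cl: 1 × 427 = 427
  Σ(broken) = 5147 kJ
Bonds formed (products):
  C-C: 3 × 356 = 1068
  C-Cl: 1 × 337 = 337
  C-H: 9 × 426 = 3834
  Σ(formed) = 5239 kJ
ΔH = Σ(broken) − Σ(formed) = 5147 − 5239 = −92 kJ

ΔH ≈ −92 kJ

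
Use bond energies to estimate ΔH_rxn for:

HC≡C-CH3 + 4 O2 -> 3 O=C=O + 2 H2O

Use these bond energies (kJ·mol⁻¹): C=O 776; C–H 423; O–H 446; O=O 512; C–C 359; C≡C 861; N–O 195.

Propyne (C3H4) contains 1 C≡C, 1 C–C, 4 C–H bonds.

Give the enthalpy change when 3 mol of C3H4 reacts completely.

ΔH = −4440 kJ

Bonds broken (reactants):
  C≡C: 1 × 861 = 861
  C–C: 1 × 359 = 359
  C–H: 4 × 423 = 1692
  O=O: 4 × 512 = 2048
  Σ(broken) = 4960 kJ
Bonds formed (products):
  C=O: 6 × 776 = 4656
  O–H: 4 × 446 = 1784
  Σ(formed) = 6440 kJ
ΔH = Σ(broken) − Σ(formed) = 4960 − 6440 = −1480 kJ
For 3× the reaction as written: 3 × (−1480) = −4440 kJ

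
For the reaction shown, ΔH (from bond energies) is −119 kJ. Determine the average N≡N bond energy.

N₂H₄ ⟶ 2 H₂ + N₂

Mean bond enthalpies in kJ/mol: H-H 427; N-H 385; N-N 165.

D(N≡N) ≈ 970 kJ/mol

Let D be the N≡N bond energy.
Σ(broken) = 4×385 + 1×165 = 1705
Σ(formed) = 2×427 + 1×D = 854 + D
ΔH = Σ(broken) − Σ(formed) = (1705) − (854 + D) = +851 − D
Setting this equal to −119 kJ gives D = 970 kJ/mol.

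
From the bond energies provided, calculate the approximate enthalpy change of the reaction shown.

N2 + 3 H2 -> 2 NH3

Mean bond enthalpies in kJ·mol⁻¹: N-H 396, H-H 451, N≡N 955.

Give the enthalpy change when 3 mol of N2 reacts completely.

ΔH = −204 kJ

Bonds broken (reactants):
  H-H: 3 × 451 = 1353
  N≡N: 1 × 955 = 955
  Σ(broken) = 2308 kJ
Bonds formed (products):
  N-H: 6 × 396 = 2376
  Σ(formed) = 2376 kJ
ΔH = Σ(broken) − Σ(formed) = 2308 − 2376 = −68 kJ
For 3× the reaction as written: 3 × (−68) = −204 kJ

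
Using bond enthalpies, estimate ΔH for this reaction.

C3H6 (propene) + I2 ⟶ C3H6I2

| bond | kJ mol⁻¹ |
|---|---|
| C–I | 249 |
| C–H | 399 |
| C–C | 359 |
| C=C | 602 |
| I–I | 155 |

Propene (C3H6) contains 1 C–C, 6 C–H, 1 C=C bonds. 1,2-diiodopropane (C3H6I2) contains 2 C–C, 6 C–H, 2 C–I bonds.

ΔH ≈ −100 kJ

Bonds broken (reactants):
  C–C: 1 × 359 = 359
  C–H: 6 × 399 = 2394
  C=C: 1 × 602 = 602
  I–I: 1 × 155 = 155
  Σ(broken) = 3510 kJ
Bonds formed (products):
  C–C: 2 × 359 = 718
  C–H: 6 × 399 = 2394
  C–I: 2 × 249 = 498
  Σ(formed) = 3610 kJ
ΔH = Σ(broken) − Σ(formed) = 3510 − 3610 = −100 kJ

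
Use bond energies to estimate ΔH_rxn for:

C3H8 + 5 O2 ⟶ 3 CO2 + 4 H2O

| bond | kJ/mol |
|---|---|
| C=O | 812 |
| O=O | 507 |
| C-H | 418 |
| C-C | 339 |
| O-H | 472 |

ΔH ≈ −2091 kJ

Bonds broken (reactants):
  C-C: 2 × 339 = 678
  C-H: 8 × 418 = 3344
  O=O: 5 × 507 = 2535
  Σ(broken) = 6557 kJ
Bonds formed (products):
  C=O: 6 × 812 = 4872
  O-H: 8 × 472 = 3776
  Σ(formed) = 8648 kJ
ΔH = Σ(broken) − Σ(formed) = 6557 − 8648 = −2091 kJ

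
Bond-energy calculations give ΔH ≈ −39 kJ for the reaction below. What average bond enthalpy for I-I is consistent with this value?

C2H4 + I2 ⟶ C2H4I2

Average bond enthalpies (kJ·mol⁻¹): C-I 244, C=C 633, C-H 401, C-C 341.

Let D be the I-I bond energy.
Σ(broken) = 4×401 + 1×633 + 1×D = 2237 + D
Σ(formed) = 1×341 + 4×401 + 2×244 = 2433
ΔH = Σ(broken) − Σ(formed) = (2237 + D) − (2433) = −196 + D
Setting this equal to −39 kJ gives D = 157 kJ/mol.

D(I-I) ≈ 157 kJ/mol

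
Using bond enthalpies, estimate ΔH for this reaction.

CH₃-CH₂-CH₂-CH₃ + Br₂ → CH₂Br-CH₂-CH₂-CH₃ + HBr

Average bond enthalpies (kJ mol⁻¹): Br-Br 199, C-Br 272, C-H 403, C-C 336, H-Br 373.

Bonds broken (reactants):
  Br-Br: 1 × 199 = 199
  C-C: 3 × 336 = 1008
  C-H: 10 × 403 = 4030
  Σ(broken) = 5237 kJ
Bonds formed (products):
  C-Br: 1 × 272 = 272
  C-C: 3 × 336 = 1008
  C-H: 9 × 403 = 3627
  H-Br: 1 × 373 = 373
  Σ(formed) = 5280 kJ
ΔH = Σ(broken) − Σ(formed) = 5237 − 5280 = −43 kJ

ΔH ≈ −43 kJ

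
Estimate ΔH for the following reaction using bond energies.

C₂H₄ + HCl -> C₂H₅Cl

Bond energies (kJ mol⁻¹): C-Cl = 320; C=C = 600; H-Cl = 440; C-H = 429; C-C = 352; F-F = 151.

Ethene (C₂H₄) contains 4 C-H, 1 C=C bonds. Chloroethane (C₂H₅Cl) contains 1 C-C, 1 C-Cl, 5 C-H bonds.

ΔH ≈ −61 kJ

Bonds broken (reactants):
  C-H: 4 × 429 = 1716
  C=C: 1 × 600 = 600
  H-Cl: 1 × 440 = 440
  Σ(broken) = 2756 kJ
Bonds formed (products):
  C-C: 1 × 352 = 352
  C-Cl: 1 × 320 = 320
  C-H: 5 × 429 = 2145
  Σ(formed) = 2817 kJ
ΔH = Σ(broken) − Σ(formed) = 2756 − 2817 = −61 kJ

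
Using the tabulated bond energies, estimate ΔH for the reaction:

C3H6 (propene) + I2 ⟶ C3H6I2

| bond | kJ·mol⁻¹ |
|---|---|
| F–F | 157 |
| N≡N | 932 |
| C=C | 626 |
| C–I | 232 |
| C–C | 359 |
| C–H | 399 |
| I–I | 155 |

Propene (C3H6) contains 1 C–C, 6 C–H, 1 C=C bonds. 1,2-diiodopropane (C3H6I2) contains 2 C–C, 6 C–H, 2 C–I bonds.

Bonds broken (reactants):
  C–C: 1 × 359 = 359
  C–H: 6 × 399 = 2394
  C=C: 1 × 626 = 626
  I–I: 1 × 155 = 155
  Σ(broken) = 3534 kJ
Bonds formed (products):
  C–C: 2 × 359 = 718
  C–H: 6 × 399 = 2394
  C–I: 2 × 232 = 464
  Σ(formed) = 3576 kJ
ΔH = Σ(broken) − Σ(formed) = 3534 − 3576 = −42 kJ

ΔH ≈ −42 kJ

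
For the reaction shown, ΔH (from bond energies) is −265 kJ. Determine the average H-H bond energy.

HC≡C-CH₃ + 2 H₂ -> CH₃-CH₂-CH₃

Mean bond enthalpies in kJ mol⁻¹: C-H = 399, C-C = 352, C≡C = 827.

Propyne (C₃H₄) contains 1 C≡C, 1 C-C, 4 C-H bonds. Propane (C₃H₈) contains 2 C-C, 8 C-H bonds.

Let D be the H-H bond energy.
Σ(broken) = 1×827 + 1×352 + 4×399 + 2×D = 2775 + 2D
Σ(formed) = 2×352 + 8×399 = 3896
ΔH = Σ(broken) − Σ(formed) = (2775 + 2D) − (3896) = −1121 + 2D
Setting this equal to −265 kJ gives 2D = 856, so D = 428 kJ/mol.

D(H-H) ≈ 428 kJ/mol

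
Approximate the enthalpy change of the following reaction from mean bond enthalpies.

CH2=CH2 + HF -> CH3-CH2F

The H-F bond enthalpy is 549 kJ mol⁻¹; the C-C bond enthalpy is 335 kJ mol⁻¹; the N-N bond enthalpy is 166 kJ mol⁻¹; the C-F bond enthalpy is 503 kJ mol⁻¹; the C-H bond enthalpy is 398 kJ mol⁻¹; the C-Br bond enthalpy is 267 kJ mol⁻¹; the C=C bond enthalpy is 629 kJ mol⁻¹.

ΔH ≈ −58 kJ

Bonds broken (reactants):
  C-H: 4 × 398 = 1592
  C=C: 1 × 629 = 629
  H-F: 1 × 549 = 549
  Σ(broken) = 2770 kJ
Bonds formed (products):
  C-C: 1 × 335 = 335
  C-F: 1 × 503 = 503
  C-H: 5 × 398 = 1990
  Σ(formed) = 2828 kJ
ΔH = Σ(broken) − Σ(formed) = 2770 − 2828 = −58 kJ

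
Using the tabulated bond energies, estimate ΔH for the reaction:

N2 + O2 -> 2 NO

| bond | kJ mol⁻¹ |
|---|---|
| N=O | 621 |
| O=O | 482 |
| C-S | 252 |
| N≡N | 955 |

ΔH ≈ +195 kJ

Bonds broken (reactants):
  N≡N: 1 × 955 = 955
  O=O: 1 × 482 = 482
  Σ(broken) = 1437 kJ
Bonds formed (products):
  N=O: 2 × 621 = 1242
  Σ(formed) = 1242 kJ
ΔH = Σ(broken) − Σ(formed) = 1437 − 1242 = +195 kJ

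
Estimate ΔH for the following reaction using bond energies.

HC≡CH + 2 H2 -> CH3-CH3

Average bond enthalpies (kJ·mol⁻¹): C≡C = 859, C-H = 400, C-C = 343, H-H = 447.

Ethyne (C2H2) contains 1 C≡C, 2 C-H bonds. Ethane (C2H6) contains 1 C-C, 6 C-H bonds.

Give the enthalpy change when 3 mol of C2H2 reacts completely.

Bonds broken (reactants):
  C≡C: 1 × 859 = 859
  C-H: 2 × 400 = 800
  H-H: 2 × 447 = 894
  Σ(broken) = 2553 kJ
Bonds formed (products):
  C-C: 1 × 343 = 343
  C-H: 6 × 400 = 2400
  Σ(formed) = 2743 kJ
ΔH = Σ(broken) − Σ(formed) = 2553 − 2743 = −190 kJ
For 3× the reaction as written: 3 × (−190) = −570 kJ

ΔH = −570 kJ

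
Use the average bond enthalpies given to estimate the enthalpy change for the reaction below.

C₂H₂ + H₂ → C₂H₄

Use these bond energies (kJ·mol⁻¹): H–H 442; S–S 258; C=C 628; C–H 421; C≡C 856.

Bonds broken (reactants):
  C≡C: 1 × 856 = 856
  C–H: 2 × 421 = 842
  H–H: 1 × 442 = 442
  Σ(broken) = 2140 kJ
Bonds formed (products):
  C–H: 4 × 421 = 1684
  C=C: 1 × 628 = 628
  Σ(formed) = 2312 kJ
ΔH = Σ(broken) − Σ(formed) = 2140 − 2312 = −172 kJ

ΔH ≈ −172 kJ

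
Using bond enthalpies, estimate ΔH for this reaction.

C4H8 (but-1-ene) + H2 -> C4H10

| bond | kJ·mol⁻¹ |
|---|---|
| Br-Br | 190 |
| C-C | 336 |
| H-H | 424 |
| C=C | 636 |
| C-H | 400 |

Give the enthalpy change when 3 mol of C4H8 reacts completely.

ΔH = −228 kJ

Bonds broken (reactants):
  C-C: 2 × 336 = 672
  C-H: 8 × 400 = 3200
  C=C: 1 × 636 = 636
  H-H: 1 × 424 = 424
  Σ(broken) = 4932 kJ
Bonds formed (products):
  C-C: 3 × 336 = 1008
  C-H: 10 × 400 = 4000
  Σ(formed) = 5008 kJ
ΔH = Σ(broken) − Σ(formed) = 4932 − 5008 = −76 kJ
For 3× the reaction as written: 3 × (−76) = −228 kJ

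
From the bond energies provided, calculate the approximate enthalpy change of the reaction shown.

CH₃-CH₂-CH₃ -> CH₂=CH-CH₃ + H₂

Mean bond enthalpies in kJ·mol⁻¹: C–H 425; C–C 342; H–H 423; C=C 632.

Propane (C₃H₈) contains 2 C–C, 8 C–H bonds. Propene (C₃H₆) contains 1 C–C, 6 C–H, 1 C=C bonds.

ΔH ≈ +137 kJ

Bonds broken (reactants):
  C–C: 2 × 342 = 684
  C–H: 8 × 425 = 3400
  Σ(broken) = 4084 kJ
Bonds formed (products):
  C–C: 1 × 342 = 342
  C–H: 6 × 425 = 2550
  C=C: 1 × 632 = 632
  H–H: 1 × 423 = 423
  Σ(formed) = 3947 kJ
ΔH = Σ(broken) − Σ(formed) = 4084 − 3947 = +137 kJ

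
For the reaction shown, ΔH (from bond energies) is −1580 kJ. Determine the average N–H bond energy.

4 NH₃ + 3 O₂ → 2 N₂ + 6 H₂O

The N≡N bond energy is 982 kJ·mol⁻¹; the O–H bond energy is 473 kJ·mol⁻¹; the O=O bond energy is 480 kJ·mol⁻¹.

D(N–H) ≈ 385 kJ/mol

Let D be the N–H bond energy.
Σ(broken) = 12×D + 3×480 = 1440 + 12D
Σ(formed) = 2×982 + 12×473 = 7640
ΔH = Σ(broken) − Σ(formed) = (1440 + 12D) − (7640) = −6200 + 12D
Setting this equal to −1580 kJ gives 12D = 4620, so D = 385 kJ/mol.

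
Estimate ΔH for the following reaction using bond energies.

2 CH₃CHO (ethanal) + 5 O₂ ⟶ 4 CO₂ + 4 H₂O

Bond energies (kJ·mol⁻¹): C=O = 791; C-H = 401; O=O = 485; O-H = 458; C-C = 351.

Bonds broken (reactants):
  C-C: 2 × 351 = 702
  C-H: 8 × 401 = 3208
  C=O: 2 × 791 = 1582
  O=O: 5 × 485 = 2425
  Σ(broken) = 7917 kJ
Bonds formed (products):
  C=O: 8 × 791 = 6328
  O-H: 8 × 458 = 3664
  Σ(formed) = 9992 kJ
ΔH = Σ(broken) − Σ(formed) = 7917 − 9992 = −2075 kJ

ΔH ≈ −2075 kJ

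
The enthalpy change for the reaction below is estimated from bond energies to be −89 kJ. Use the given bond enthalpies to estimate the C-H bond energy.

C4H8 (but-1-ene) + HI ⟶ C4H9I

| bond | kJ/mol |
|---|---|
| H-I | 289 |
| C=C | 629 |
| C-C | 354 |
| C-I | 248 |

D(C-H) ≈ 405 kJ/mol

Let D be the C-H bond energy.
Σ(broken) = 2×354 + 8×D + 1×629 + 1×289 = 1626 + 8D
Σ(formed) = 3×354 + 9×D + 1×248 = 1310 + 9D
ΔH = Σ(broken) − Σ(formed) = (1626 + 8D) − (1310 + 9D) = +316 − D
Setting this equal to −89 kJ gives D = 405 kJ/mol.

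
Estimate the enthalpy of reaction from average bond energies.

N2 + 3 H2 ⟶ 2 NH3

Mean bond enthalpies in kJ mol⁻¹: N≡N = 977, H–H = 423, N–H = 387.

Bonds broken (reactants):
  H–H: 3 × 423 = 1269
  N≡N: 1 × 977 = 977
  Σ(broken) = 2246 kJ
Bonds formed (products):
  N–H: 6 × 387 = 2322
  Σ(formed) = 2322 kJ
ΔH = Σ(broken) − Σ(formed) = 2246 − 2322 = −76 kJ

ΔH ≈ −76 kJ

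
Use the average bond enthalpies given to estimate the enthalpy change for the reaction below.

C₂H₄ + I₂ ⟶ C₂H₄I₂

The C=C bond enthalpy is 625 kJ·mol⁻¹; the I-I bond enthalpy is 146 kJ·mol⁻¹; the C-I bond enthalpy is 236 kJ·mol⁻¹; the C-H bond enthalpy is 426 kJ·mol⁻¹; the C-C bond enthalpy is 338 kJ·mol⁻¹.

ΔH ≈ −39 kJ

Bonds broken (reactants):
  C-H: 4 × 426 = 1704
  C=C: 1 × 625 = 625
  I-I: 1 × 146 = 146
  Σ(broken) = 2475 kJ
Bonds formed (products):
  C-C: 1 × 338 = 338
  C-H: 4 × 426 = 1704
  C-I: 2 × 236 = 472
  Σ(formed) = 2514 kJ
ΔH = Σ(broken) − Σ(formed) = 2475 − 2514 = −39 kJ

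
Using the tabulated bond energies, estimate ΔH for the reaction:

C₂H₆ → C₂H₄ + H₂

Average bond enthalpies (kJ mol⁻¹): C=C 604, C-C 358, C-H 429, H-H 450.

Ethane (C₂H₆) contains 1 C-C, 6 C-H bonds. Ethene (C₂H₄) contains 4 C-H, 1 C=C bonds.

ΔH ≈ +162 kJ

Bonds broken (reactants):
  C-C: 1 × 358 = 358
  C-H: 6 × 429 = 2574
  Σ(broken) = 2932 kJ
Bonds formed (products):
  C-H: 4 × 429 = 1716
  C=C: 1 × 604 = 604
  H-H: 1 × 450 = 450
  Σ(formed) = 2770 kJ
ΔH = Σ(broken) − Σ(formed) = 2932 − 2770 = +162 kJ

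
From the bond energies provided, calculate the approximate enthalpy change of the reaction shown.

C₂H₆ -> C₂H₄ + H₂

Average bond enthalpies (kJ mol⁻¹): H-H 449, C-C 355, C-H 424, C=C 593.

ΔH ≈ +161 kJ

Bonds broken (reactants):
  C-C: 1 × 355 = 355
  C-H: 6 × 424 = 2544
  Σ(broken) = 2899 kJ
Bonds formed (products):
  C-H: 4 × 424 = 1696
  C=C: 1 × 593 = 593
  H-H: 1 × 449 = 449
  Σ(formed) = 2738 kJ
ΔH = Σ(broken) − Σ(formed) = 2899 − 2738 = +161 kJ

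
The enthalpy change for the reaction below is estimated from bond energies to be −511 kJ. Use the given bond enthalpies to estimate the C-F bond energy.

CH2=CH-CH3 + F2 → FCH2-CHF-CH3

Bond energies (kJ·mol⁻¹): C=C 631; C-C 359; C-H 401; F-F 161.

D(C-F) ≈ 472 kJ/mol

Let D be the C-F bond energy.
Σ(broken) = 1×359 + 6×401 + 1×631 + 1×161 = 3557
Σ(formed) = 2×359 + 2×D + 6×401 = 3124 + 2D
ΔH = Σ(broken) − Σ(formed) = (3557) − (3124 + 2D) = +433 − 2D
Setting this equal to −511 kJ gives 2D = 944, so D = 472 kJ/mol.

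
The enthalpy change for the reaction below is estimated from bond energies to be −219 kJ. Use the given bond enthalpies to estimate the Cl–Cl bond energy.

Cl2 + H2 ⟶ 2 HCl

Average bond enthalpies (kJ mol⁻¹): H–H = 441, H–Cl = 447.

D(Cl–Cl) ≈ 234 kJ/mol

Let D be the Cl–Cl bond energy.
Σ(broken) = 1×D + 1×441 = 441 + D
Σ(formed) = 2×447 = 894
ΔH = Σ(broken) − Σ(formed) = (441 + D) − (894) = −453 + D
Setting this equal to −219 kJ gives D = 234 kJ/mol.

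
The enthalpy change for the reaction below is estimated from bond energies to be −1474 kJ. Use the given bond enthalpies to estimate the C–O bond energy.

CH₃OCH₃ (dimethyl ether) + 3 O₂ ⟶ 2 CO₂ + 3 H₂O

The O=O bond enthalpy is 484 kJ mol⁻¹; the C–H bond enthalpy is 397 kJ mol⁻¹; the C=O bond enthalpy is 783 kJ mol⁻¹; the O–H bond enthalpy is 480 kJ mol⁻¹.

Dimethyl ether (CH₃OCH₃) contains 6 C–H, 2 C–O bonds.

D(C–O) ≈ 352 kJ/mol

Let D be the C–O bond energy.
Σ(broken) = 6×397 + 2×D + 3×484 = 3834 + 2D
Σ(formed) = 4×783 + 6×480 = 6012
ΔH = Σ(broken) − Σ(formed) = (3834 + 2D) − (6012) = −2178 + 2D
Setting this equal to −1474 kJ gives 2D = 704, so D = 352 kJ/mol.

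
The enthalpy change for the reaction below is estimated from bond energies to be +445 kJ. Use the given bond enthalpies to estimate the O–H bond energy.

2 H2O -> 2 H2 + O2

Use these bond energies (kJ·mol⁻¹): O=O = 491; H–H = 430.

Let D be the O–H bond energy.
Σ(broken) = 4×D = 4D
Σ(formed) = 2×430 + 1×491 = 1351
ΔH = Σ(broken) − Σ(formed) = (4D) − (1351) = −1351 + 4D
Setting this equal to +445 kJ gives 4D = 1796, so D = 449 kJ/mol.

D(O–H) ≈ 449 kJ/mol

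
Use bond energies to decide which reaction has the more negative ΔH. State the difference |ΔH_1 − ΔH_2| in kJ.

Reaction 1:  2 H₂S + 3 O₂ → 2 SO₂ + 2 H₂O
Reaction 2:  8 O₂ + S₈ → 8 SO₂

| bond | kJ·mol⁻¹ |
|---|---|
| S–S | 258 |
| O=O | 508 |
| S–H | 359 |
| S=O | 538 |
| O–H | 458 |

Reaction 1:
  Bonds broken (reactants):
    O=O: 3 × 508 = 1524
    S–H: 4 × 359 = 1436
    Σ(broken) = 2960 kJ
  Bonds formed (products):
    O–H: 4 × 458 = 1832
    S=O: 4 × 538 = 2152
    Σ(formed) = 3984 kJ
  ΔH_1 = 2960 − 3984 = −1024 kJ
Reaction 2:
  Bonds broken (reactants):
    O=O: 8 × 508 = 4064
    S–S: 8 × 258 = 2064
    Σ(broken) = 6128 kJ
  Bonds formed (products):
    S=O: 16 × 538 = 8608
    Σ(formed) = 8608 kJ
  ΔH_2 = 6128 − 8608 = −2480 kJ
ΔH_1 − ΔH_2 = +1456 kJ, so reaction 2 has the more negative ΔH; |ΔH_1 − ΔH_2| = 1456 kJ.

Reaction 2, by 1456 kJ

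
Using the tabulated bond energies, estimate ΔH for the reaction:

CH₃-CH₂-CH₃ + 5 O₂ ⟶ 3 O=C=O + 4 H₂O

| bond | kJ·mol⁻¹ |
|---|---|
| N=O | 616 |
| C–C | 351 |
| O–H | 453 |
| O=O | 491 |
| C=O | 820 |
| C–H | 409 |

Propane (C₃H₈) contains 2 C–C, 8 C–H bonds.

ΔH ≈ −2115 kJ

Bonds broken (reactants):
  C–C: 2 × 351 = 702
  C–H: 8 × 409 = 3272
  O=O: 5 × 491 = 2455
  Σ(broken) = 6429 kJ
Bonds formed (products):
  C=O: 6 × 820 = 4920
  O–H: 8 × 453 = 3624
  Σ(formed) = 8544 kJ
ΔH = Σ(broken) − Σ(formed) = 6429 − 8544 = −2115 kJ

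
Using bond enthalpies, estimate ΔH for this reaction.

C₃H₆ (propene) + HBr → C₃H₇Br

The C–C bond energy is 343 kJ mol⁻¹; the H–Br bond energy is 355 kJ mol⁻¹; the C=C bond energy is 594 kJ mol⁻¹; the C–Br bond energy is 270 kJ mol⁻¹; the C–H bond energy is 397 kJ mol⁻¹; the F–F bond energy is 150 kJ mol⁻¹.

ΔH ≈ −61 kJ

Bonds broken (reactants):
  C–C: 1 × 343 = 343
  C–H: 6 × 397 = 2382
  C=C: 1 × 594 = 594
  H–Br: 1 × 355 = 355
  Σ(broken) = 3674 kJ
Bonds formed (products):
  C–Br: 1 × 270 = 270
  C–C: 2 × 343 = 686
  C–H: 7 × 397 = 2779
  Σ(formed) = 3735 kJ
ΔH = Σ(broken) − Σ(formed) = 3674 − 3735 = −61 kJ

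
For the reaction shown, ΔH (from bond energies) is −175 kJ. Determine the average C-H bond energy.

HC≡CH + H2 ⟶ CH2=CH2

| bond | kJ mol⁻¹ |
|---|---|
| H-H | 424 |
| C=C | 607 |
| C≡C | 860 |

D(C-H) ≈ 426 kJ/mol

Let D be the C-H bond energy.
Σ(broken) = 1×860 + 2×D + 1×424 = 1284 + 2D
Σ(formed) = 4×D + 1×607 = 607 + 4D
ΔH = Σ(broken) − Σ(formed) = (1284 + 2D) − (607 + 4D) = +677 − 2D
Setting this equal to −175 kJ gives 2D = 852, so D = 426 kJ/mol.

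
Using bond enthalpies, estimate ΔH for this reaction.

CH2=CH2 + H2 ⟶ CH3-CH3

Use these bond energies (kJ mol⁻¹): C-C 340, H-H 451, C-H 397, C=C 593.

ΔH ≈ −90 kJ

Bonds broken (reactants):
  C-H: 4 × 397 = 1588
  C=C: 1 × 593 = 593
  H-H: 1 × 451 = 451
  Σ(broken) = 2632 kJ
Bonds formed (products):
  C-C: 1 × 340 = 340
  C-H: 6 × 397 = 2382
  Σ(formed) = 2722 kJ
ΔH = Σ(broken) − Σ(formed) = 2632 − 2722 = −90 kJ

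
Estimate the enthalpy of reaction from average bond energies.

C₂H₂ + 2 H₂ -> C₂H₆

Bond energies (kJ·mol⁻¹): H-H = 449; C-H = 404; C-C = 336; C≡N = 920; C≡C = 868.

Bonds broken (reactants):
  C≡C: 1 × 868 = 868
  C-H: 2 × 404 = 808
  H-H: 2 × 449 = 898
  Σ(broken) = 2574 kJ
Bonds formed (products):
  C-C: 1 × 336 = 336
  C-H: 6 × 404 = 2424
  Σ(formed) = 2760 kJ
ΔH = Σ(broken) − Σ(formed) = 2574 − 2760 = −186 kJ

ΔH ≈ −186 kJ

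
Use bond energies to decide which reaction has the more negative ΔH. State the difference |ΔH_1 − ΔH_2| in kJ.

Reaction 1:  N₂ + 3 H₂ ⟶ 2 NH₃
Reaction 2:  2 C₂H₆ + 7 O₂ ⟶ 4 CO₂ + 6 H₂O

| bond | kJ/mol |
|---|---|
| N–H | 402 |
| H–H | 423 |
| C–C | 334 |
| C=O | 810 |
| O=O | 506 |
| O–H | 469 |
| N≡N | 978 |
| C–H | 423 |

Reaction 1:
  Bonds broken (reactants):
    H–H: 3 × 423 = 1269
    N≡N: 1 × 978 = 978
    Σ(broken) = 2247 kJ
  Bonds formed (products):
    N–H: 6 × 402 = 2412
    Σ(formed) = 2412 kJ
  ΔH_1 = 2247 − 2412 = −165 kJ
Reaction 2:
  Bonds broken (reactants):
    C–C: 2 × 334 = 668
    C–H: 12 × 423 = 5076
    O=O: 7 × 506 = 3542
    Σ(broken) = 9286 kJ
  Bonds formed (products):
    C=O: 8 × 810 = 6480
    O–H: 12 × 469 = 5628
    Σ(formed) = 12108 kJ
  ΔH_2 = 9286 − 12108 = −2822 kJ
ΔH_1 − ΔH_2 = +2657 kJ, so reaction 2 has the more negative ΔH; |ΔH_1 − ΔH_2| = 2657 kJ.

Reaction 2, by 2657 kJ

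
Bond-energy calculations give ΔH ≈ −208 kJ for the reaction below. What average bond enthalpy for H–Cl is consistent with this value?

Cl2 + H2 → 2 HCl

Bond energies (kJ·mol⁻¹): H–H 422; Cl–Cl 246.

D(H–Cl) ≈ 438 kJ/mol

Let D be the H–Cl bond energy.
Σ(broken) = 1×246 + 1×422 = 668
Σ(formed) = 2×D = 2D
ΔH = Σ(broken) − Σ(formed) = (668) − (2D) = +668 − 2D
Setting this equal to −208 kJ gives 2D = 876, so D = 438 kJ/mol.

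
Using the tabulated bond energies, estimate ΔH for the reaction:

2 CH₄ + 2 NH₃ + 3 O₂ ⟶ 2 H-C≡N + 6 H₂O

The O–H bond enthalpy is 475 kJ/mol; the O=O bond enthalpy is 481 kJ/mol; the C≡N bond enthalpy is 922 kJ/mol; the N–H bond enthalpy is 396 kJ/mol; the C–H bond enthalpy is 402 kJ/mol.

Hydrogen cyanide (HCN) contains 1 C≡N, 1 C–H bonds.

ΔH ≈ −1313 kJ

Bonds broken (reactants):
  C–H: 8 × 402 = 3216
  N–H: 6 × 396 = 2376
  O=O: 3 × 481 = 1443
  Σ(broken) = 7035 kJ
Bonds formed (products):
  C≡N: 2 × 922 = 1844
  C–H: 2 × 402 = 804
  O–H: 12 × 475 = 5700
  Σ(formed) = 8348 kJ
ΔH = Σ(broken) − Σ(formed) = 7035 − 8348 = −1313 kJ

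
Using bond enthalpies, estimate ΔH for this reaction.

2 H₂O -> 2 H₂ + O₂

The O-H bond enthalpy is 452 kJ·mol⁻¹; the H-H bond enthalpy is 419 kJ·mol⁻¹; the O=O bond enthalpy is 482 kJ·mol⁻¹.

ΔH ≈ +488 kJ

Bonds broken (reactants):
  O-H: 4 × 452 = 1808
  Σ(broken) = 1808 kJ
Bonds formed (products):
  H-H: 2 × 419 = 838
  O=O: 1 × 482 = 482
  Σ(formed) = 1320 kJ
ΔH = Σ(broken) − Σ(formed) = 1808 − 1320 = +488 kJ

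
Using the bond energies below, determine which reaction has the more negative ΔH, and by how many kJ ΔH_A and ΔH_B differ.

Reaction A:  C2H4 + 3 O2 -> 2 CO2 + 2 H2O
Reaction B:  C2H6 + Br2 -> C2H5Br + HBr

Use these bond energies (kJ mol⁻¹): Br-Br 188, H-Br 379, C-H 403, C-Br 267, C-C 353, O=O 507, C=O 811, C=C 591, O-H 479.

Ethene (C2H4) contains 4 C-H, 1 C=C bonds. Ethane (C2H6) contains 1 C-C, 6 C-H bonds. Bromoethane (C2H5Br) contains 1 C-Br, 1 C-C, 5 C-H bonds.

Reaction A:
  Bonds broken (reactants):
    C-H: 4 × 403 = 1612
    C=C: 1 × 591 = 591
    O=O: 3 × 507 = 1521
    Σ(broken) = 3724 kJ
  Bonds formed (products):
    C=O: 4 × 811 = 3244
    O-H: 4 × 479 = 1916
    Σ(formed) = 5160 kJ
  ΔH_A = 3724 − 5160 = −1436 kJ
Reaction B:
  Bonds broken (reactants):
    Br-Br: 1 × 188 = 188
    C-C: 1 × 353 = 353
    C-H: 6 × 403 = 2418
    Σ(broken) = 2959 kJ
  Bonds formed (products):
    C-Br: 1 × 267 = 267
    C-C: 1 × 353 = 353
    C-H: 5 × 403 = 2015
    H-Br: 1 × 379 = 379
    Σ(formed) = 3014 kJ
  ΔH_B = 2959 − 3014 = −55 kJ
ΔH_A − ΔH_B = −1381 kJ, so reaction A has the more negative ΔH; |ΔH_A − ΔH_B| = 1381 kJ.

Reaction A, by 1381 kJ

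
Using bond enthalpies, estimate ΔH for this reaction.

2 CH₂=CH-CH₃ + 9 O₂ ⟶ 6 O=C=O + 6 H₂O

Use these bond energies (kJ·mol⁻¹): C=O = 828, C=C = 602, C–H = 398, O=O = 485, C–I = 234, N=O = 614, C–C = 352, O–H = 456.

Bonds broken (reactants):
  C–C: 2 × 352 = 704
  C–H: 12 × 398 = 4776
  C=C: 2 × 602 = 1204
  O=O: 9 × 485 = 4365
  Σ(broken) = 11049 kJ
Bonds formed (products):
  C=O: 12 × 828 = 9936
  O–H: 12 × 456 = 5472
  Σ(formed) = 15408 kJ
ΔH = Σ(broken) − Σ(formed) = 11049 − 15408 = −4359 kJ

ΔH ≈ −4359 kJ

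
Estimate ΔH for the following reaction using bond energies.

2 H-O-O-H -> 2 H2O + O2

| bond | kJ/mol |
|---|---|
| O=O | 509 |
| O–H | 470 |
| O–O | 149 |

ΔH ≈ −211 kJ

Bonds broken (reactants):
  O–H: 4 × 470 = 1880
  O–O: 2 × 149 = 298
  Σ(broken) = 2178 kJ
Bonds formed (products):
  O–H: 4 × 470 = 1880
  O=O: 1 × 509 = 509
  Σ(formed) = 2389 kJ
ΔH = Σ(broken) − Σ(formed) = 2178 − 2389 = −211 kJ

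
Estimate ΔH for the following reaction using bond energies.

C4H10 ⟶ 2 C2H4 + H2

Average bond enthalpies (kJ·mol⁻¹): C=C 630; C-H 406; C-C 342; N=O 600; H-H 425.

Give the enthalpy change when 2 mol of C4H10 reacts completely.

ΔH = +306 kJ

Bonds broken (reactants):
  C-C: 3 × 342 = 1026
  C-H: 10 × 406 = 4060
  Σ(broken) = 5086 kJ
Bonds formed (products):
  C-H: 8 × 406 = 3248
  C=C: 2 × 630 = 1260
  H-H: 1 × 425 = 425
  Σ(formed) = 4933 kJ
ΔH = Σ(broken) − Σ(formed) = 5086 − 4933 = +153 kJ
For 2× the reaction as written: 2 × (+153) = +306 kJ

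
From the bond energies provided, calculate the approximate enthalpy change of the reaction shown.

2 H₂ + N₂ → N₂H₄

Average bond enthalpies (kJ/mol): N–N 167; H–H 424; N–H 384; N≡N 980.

Bonds broken (reactants):
  H–H: 2 × 424 = 848
  N≡N: 1 × 980 = 980
  Σ(broken) = 1828 kJ
Bonds formed (products):
  N–H: 4 × 384 = 1536
  N–N: 1 × 167 = 167
  Σ(formed) = 1703 kJ
ΔH = Σ(broken) − Σ(formed) = 1828 − 1703 = +125 kJ

ΔH ≈ +125 kJ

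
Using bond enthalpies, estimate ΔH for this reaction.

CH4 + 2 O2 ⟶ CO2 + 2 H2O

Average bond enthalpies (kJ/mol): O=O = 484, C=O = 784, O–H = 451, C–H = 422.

ΔH ≈ −716 kJ

Bonds broken (reactants):
  C–H: 4 × 422 = 1688
  O=O: 2 × 484 = 968
  Σ(broken) = 2656 kJ
Bonds formed (products):
  C=O: 2 × 784 = 1568
  O–H: 4 × 451 = 1804
  Σ(formed) = 3372 kJ
ΔH = Σ(broken) − Σ(formed) = 2656 − 3372 = −716 kJ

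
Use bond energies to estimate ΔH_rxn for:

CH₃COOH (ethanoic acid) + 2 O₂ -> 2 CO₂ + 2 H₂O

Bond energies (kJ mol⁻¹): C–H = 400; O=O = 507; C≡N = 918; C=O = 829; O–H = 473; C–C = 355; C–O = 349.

Bonds broken (reactants):
  C–C: 1 × 355 = 355
  C–H: 3 × 400 = 1200
  C–O: 1 × 349 = 349
  C=O: 1 × 829 = 829
  O–H: 1 × 473 = 473
  O=O: 2 × 507 = 1014
  Σ(broken) = 4220 kJ
Bonds formed (products):
  C=O: 4 × 829 = 3316
  O–H: 4 × 473 = 1892
  Σ(formed) = 5208 kJ
ΔH = Σ(broken) − Σ(formed) = 4220 − 5208 = −988 kJ

ΔH ≈ −988 kJ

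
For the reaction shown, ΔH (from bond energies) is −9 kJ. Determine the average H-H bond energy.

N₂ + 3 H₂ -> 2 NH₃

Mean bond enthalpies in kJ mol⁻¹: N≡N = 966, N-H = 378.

D(H-H) ≈ 431 kJ/mol

Let D be the H-H bond energy.
Σ(broken) = 3×D + 1×966 = 966 + 3D
Σ(formed) = 6×378 = 2268
ΔH = Σ(broken) − Σ(formed) = (966 + 3D) − (2268) = −1302 + 3D
Setting this equal to −9 kJ gives 3D = 1293, so D = 431 kJ/mol.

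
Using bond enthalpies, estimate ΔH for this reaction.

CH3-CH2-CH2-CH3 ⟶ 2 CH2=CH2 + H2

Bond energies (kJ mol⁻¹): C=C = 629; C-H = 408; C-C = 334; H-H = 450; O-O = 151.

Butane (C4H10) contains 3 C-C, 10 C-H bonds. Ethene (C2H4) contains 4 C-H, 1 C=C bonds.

ΔH ≈ +110 kJ

Bonds broken (reactants):
  C-C: 3 × 334 = 1002
  C-H: 10 × 408 = 4080
  Σ(broken) = 5082 kJ
Bonds formed (products):
  C-H: 8 × 408 = 3264
  C=C: 2 × 629 = 1258
  H-H: 1 × 450 = 450
  Σ(formed) = 4972 kJ
ΔH = Σ(broken) − Σ(formed) = 5082 − 4972 = +110 kJ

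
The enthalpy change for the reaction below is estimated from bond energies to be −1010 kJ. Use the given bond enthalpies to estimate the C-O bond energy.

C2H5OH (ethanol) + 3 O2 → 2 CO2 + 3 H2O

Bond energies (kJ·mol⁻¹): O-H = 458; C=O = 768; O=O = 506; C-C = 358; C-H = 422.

Let D be the C-O bond energy.
Σ(broken) = 1×358 + 5×422 + 1×D + 1×458 + 3×506 = 4444 + D
Σ(formed) = 4×768 + 6×458 = 5820
ΔH = Σ(broken) − Σ(formed) = (4444 + D) − (5820) = −1376 + D
Setting this equal to −1010 kJ gives D = 366 kJ/mol.

D(C-O) ≈ 366 kJ/mol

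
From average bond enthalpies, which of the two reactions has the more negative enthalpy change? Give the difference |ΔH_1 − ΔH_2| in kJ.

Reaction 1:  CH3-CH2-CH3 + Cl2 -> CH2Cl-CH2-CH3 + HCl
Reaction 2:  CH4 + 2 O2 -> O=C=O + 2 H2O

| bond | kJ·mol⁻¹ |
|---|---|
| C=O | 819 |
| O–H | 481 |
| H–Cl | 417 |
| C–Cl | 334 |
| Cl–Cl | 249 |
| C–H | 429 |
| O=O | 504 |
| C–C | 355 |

Reaction 1:
  Bonds broken (reactants):
    C–C: 2 × 355 = 710
    C–H: 8 × 429 = 3432
    Cl–Cl: 1 × 249 = 249
    Σ(broken) = 4391 kJ
  Bonds formed (products):
    C–C: 2 × 355 = 710
    C–Cl: 1 × 334 = 334
    C–H: 7 × 429 = 3003
    H–Cl: 1 × 417 = 417
    Σ(formed) = 4464 kJ
  ΔH_1 = 4391 − 4464 = −73 kJ
Reaction 2:
  Bonds broken (reactants):
    C–H: 4 × 429 = 1716
    O=O: 2 × 504 = 1008
    Σ(broken) = 2724 kJ
  Bonds formed (products):
    C=O: 2 × 819 = 1638
    O–H: 4 × 481 = 1924
    Σ(formed) = 3562 kJ
  ΔH_2 = 2724 − 3562 = −838 kJ
ΔH_1 − ΔH_2 = +765 kJ, so reaction 2 has the more negative ΔH; |ΔH_1 − ΔH_2| = 765 kJ.

Reaction 2, by 765 kJ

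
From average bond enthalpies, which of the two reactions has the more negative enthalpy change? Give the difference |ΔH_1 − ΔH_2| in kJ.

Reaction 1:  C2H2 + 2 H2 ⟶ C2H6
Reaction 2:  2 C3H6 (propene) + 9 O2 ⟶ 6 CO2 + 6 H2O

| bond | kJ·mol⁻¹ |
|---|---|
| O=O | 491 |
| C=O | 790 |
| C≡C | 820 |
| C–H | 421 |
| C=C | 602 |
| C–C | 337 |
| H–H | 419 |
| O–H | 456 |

Reaction 1:
  Bonds broken (reactants):
    C≡C: 1 × 820 = 820
    C–H: 2 × 421 = 842
    H–H: 2 × 419 = 838
    Σ(broken) = 2500 kJ
  Bonds formed (products):
    C–C: 1 × 337 = 337
    C–H: 6 × 421 = 2526
    Σ(formed) = 2863 kJ
  ΔH_1 = 2500 − 2863 = −363 kJ
Reaction 2:
  Bonds broken (reactants):
    C–C: 2 × 337 = 674
    C–H: 12 × 421 = 5052
    C=C: 2 × 602 = 1204
    O=O: 9 × 491 = 4419
    Σ(broken) = 11349 kJ
  Bonds formed (products):
    C=O: 12 × 790 = 9480
    O–H: 12 × 456 = 5472
    Σ(formed) = 14952 kJ
  ΔH_2 = 11349 − 14952 = −3603 kJ
ΔH_1 − ΔH_2 = +3240 kJ, so reaction 2 has the more negative ΔH; |ΔH_1 − ΔH_2| = 3240 kJ.

Reaction 2, by 3240 kJ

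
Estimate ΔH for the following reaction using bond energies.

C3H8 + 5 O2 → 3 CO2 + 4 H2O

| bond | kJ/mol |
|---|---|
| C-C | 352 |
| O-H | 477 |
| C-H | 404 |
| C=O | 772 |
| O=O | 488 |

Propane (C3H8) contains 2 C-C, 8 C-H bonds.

Bonds broken (reactants):
  C-C: 2 × 352 = 704
  C-H: 8 × 404 = 3232
  O=O: 5 × 488 = 2440
  Σ(broken) = 6376 kJ
Bonds formed (products):
  C=O: 6 × 772 = 4632
  O-H: 8 × 477 = 3816
  Σ(formed) = 8448 kJ
ΔH = Σ(broken) − Σ(formed) = 6376 − 8448 = −2072 kJ

ΔH ≈ −2072 kJ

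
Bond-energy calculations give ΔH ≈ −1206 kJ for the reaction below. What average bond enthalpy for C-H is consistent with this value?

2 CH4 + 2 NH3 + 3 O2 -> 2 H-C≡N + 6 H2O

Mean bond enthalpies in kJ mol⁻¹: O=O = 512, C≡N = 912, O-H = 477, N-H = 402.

Let D be the C-H bond energy.
Σ(broken) = 8×D + 6×402 + 3×512 = 3948 + 8D
Σ(formed) = 2×912 + 2×D + 12×477 = 7548 + 2D
ΔH = Σ(broken) − Σ(formed) = (3948 + 8D) − (7548 + 2D) = −3600 + 6D
Setting this equal to −1206 kJ gives 6D = 2394, so D = 399 kJ/mol.

D(C-H) ≈ 399 kJ/mol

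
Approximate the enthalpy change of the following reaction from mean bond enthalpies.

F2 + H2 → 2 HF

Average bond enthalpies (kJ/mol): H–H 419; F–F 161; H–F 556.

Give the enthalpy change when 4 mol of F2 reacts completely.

ΔH = −2128 kJ

Bonds broken (reactants):
  F–F: 1 × 161 = 161
  H–H: 1 × 419 = 419
  Σ(broken) = 580 kJ
Bonds formed (products):
  H–F: 2 × 556 = 1112
  Σ(formed) = 1112 kJ
ΔH = Σ(broken) − Σ(formed) = 580 − 1112 = −532 kJ
For 4× the reaction as written: 4 × (−532) = −2128 kJ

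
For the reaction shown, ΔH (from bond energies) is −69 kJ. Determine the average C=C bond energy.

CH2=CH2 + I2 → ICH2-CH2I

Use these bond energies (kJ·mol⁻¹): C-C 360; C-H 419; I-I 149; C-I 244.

Let D be the C=C bond energy.
Σ(broken) = 4×419 + 1×D + 1×149 = 1825 + D
Σ(formed) = 1×360 + 4×419 + 2×244 = 2524
ΔH = Σ(broken) − Σ(formed) = (1825 + D) − (2524) = −699 + D
Setting this equal to −69 kJ gives D = 630 kJ/mol.

D(C=C) ≈ 630 kJ/mol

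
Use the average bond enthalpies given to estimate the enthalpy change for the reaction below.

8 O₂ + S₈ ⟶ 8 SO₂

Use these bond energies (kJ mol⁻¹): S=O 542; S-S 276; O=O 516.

ΔH ≈ −2336 kJ

Bonds broken (reactants):
  O=O: 8 × 516 = 4128
  S-S: 8 × 276 = 2208
  Σ(broken) = 6336 kJ
Bonds formed (products):
  S=O: 16 × 542 = 8672
  Σ(formed) = 8672 kJ
ΔH = Σ(broken) − Σ(formed) = 6336 − 8672 = −2336 kJ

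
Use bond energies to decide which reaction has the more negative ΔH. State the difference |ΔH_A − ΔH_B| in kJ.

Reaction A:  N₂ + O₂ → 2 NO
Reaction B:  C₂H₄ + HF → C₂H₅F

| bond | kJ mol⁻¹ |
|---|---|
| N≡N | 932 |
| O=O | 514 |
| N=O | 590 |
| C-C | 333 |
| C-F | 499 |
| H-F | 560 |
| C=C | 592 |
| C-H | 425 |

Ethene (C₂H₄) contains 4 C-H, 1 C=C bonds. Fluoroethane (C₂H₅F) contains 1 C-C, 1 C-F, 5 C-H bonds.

Reaction B, by 371 kJ

Reaction A:
  Bonds broken (reactants):
    N≡N: 1 × 932 = 932
    O=O: 1 × 514 = 514
    Σ(broken) = 1446 kJ
  Bonds formed (products):
    N=O: 2 × 590 = 1180
    Σ(formed) = 1180 kJ
  ΔH_A = 1446 − 1180 = +266 kJ
Reaction B:
  Bonds broken (reactants):
    C-H: 4 × 425 = 1700
    C=C: 1 × 592 = 592
    H-F: 1 × 560 = 560
    Σ(broken) = 2852 kJ
  Bonds formed (products):
    C-C: 1 × 333 = 333
    C-F: 1 × 499 = 499
    C-H: 5 × 425 = 2125
    Σ(formed) = 2957 kJ
  ΔH_B = 2852 − 2957 = −105 kJ
ΔH_A − ΔH_B = +371 kJ, so reaction B has the more negative ΔH; |ΔH_A − ΔH_B| = 371 kJ.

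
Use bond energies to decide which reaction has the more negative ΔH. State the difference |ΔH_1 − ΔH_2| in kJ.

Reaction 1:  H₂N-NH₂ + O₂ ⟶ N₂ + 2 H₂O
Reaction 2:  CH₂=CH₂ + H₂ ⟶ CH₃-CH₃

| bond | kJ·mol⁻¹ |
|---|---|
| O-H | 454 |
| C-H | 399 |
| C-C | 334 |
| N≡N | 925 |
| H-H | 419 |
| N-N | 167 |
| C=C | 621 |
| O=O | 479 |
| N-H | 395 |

Reaction 1:
  Bonds broken (reactants):
    N-H: 4 × 395 = 1580
    N-N: 1 × 167 = 167
    O=O: 1 × 479 = 479
    Σ(broken) = 2226 kJ
  Bonds formed (products):
    N≡N: 1 × 925 = 925
    O-H: 4 × 454 = 1816
    Σ(formed) = 2741 kJ
  ΔH_1 = 2226 − 2741 = −515 kJ
Reaction 2:
  Bonds broken (reactants):
    C-H: 4 × 399 = 1596
    C=C: 1 × 621 = 621
    H-H: 1 × 419 = 419
    Σ(broken) = 2636 kJ
  Bonds formed (products):
    C-C: 1 × 334 = 334
    C-H: 6 × 399 = 2394
    Σ(formed) = 2728 kJ
  ΔH_2 = 2636 − 2728 = −92 kJ
ΔH_1 − ΔH_2 = −423 kJ, so reaction 1 has the more negative ΔH; |ΔH_1 − ΔH_2| = 423 kJ.

Reaction 1, by 423 kJ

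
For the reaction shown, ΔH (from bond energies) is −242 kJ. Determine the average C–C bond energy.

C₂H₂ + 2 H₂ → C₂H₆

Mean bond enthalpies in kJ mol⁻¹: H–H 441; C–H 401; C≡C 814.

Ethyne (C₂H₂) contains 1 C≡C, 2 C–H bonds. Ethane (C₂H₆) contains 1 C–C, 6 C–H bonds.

Let D be the C–C bond energy.
Σ(broken) = 1×814 + 2×401 + 2×441 = 2498
Σ(formed) = 1×D + 6×401 = 2406 + D
ΔH = Σ(broken) − Σ(formed) = (2498) − (2406 + D) = +92 − D
Setting this equal to −242 kJ gives D = 334 kJ/mol.

D(C–C) ≈ 334 kJ/mol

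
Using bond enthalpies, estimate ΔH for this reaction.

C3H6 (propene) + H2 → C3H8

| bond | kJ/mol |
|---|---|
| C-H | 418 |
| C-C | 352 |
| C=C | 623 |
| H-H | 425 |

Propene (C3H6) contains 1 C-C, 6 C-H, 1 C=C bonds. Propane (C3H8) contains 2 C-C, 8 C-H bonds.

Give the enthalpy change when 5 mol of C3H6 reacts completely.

ΔH = −700 kJ

Bonds broken (reactants):
  C-C: 1 × 352 = 352
  C-H: 6 × 418 = 2508
  C=C: 1 × 623 = 623
  H-H: 1 × 425 = 425
  Σ(broken) = 3908 kJ
Bonds formed (products):
  C-C: 2 × 352 = 704
  C-H: 8 × 418 = 3344
  Σ(formed) = 4048 kJ
ΔH = Σ(broken) − Σ(formed) = 3908 − 4048 = −140 kJ
For 5× the reaction as written: 5 × (−140) = −700 kJ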